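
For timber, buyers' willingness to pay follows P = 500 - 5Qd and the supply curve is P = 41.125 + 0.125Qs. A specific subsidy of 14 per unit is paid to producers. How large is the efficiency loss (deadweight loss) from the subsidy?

Deadweight loss = 784/41

Pre-subsidy: 500 - 5Q = 41.125 + 0.125Q gives Q* = 3671/41 and P* = 2145/41.
With the subsidy, sellers receive Ps = Pb + 14 for each unit, where Pb is the price buyers pay.
On the curves, Pb = 500 - 5Q and Ps = 41.125 + 0.125Q; the wedge Ps − Pb = 14 gives 41.125 + 0.125Q − (500 - 5Q) = 14, so Q' = 3783/41.
Then Pb = 500 − 5·(3783/41) = 1585/41 and Ps = 41.125 + 0.125·(3783/41) = 2159/41.
The subsidy expands output by 3783/41 − 3671/41 = 112/41 past the efficient level; on those units the gap between marginal cost and willingness to pay runs from 0 up to 14.
DWL = ½ × 14 × 112/41 = 784/41.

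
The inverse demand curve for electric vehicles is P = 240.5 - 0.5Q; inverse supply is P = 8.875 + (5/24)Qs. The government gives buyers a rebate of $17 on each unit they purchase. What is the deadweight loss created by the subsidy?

Pre-subsidy: 240.5 - 0.5Q = 8.875 + (5/24)Q gives Q* = 327 and P* = 77.
With the rebate, buyers effectively pay Pb = Ps − 17, where Ps is the price sellers receive.
On the curves, Pb = 240.5 - 0.5Q and Ps = 8.875 + (5/24)Q; the wedge Ps − Pb = 17 gives 8.875 + (5/24)Q − (240.5 - 0.5Q) = 17, so Q' = 351.
Then Pb = 240.5 − 0.5·351 = 65 and Ps = 8.875 + (5/24)·351 = 82.
The subsidy expands output by 351 − 327 = 24 past the efficient level; on those units the gap between marginal cost and willingness to pay runs from 0 up to 17.
DWL = ½ × 17 × 24 = 204.

Deadweight loss = $204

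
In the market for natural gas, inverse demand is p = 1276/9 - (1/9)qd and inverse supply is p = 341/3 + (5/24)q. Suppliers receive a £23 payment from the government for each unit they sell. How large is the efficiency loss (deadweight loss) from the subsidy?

Deadweight loss = £828

Pre-subsidy: 1276/9 - (1/9)q = 341/3 + (5/24)q gives q* = 88 and p* = 132.
With the subsidy, sellers receive ps = pb + 23 for each unit, where pb is the price buyers pay.
On the curves, pb = 1276/9 - (1/9)q and ps = 341/3 + (5/24)q; the wedge ps − pb = 23 gives 341/3 + (5/24)q − (1276/9 - (1/9)q) = 23, so q' = 160.
Then pb = 1276/9 − (1/9)·160 = 124 and ps = 341/3 + (5/24)·160 = 147.
The subsidy expands output by 160 − 88 = 72 past the efficient level; on those units the gap between marginal cost and willingness to pay runs from 0 up to 23.
DWL = ½ × 23 × 72 = 828.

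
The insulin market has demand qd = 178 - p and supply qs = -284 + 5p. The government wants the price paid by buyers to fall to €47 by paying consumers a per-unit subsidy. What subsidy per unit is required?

At a buyer price of 47, quantity demanded is 178 − 1·47 = 131.
Sellers supply 131 only when they receive ps with -284 + 5·ps = 131, i.e. ps = 83.
s = ps − pb = 83 − 47 = 36.

Required subsidy s = €36 per unit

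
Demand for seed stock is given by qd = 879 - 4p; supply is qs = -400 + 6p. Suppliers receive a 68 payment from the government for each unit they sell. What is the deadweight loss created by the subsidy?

Pre-subsidy: 879 - 4p = -400 + 6p gives p* = 127.9, q* = 367.4.
With the subsidy, sellers receive ps = pb + 68 for each unit, where pb is the price buyers pay.
Supply in terms of pb becomes qs = -400 + 6(pb + 68) = 8 + 6pb. Setting this equal to demand: 879 - 4pb = 8 + 6pb, so pb = 87.1.
Sellers receive ps = 87.1 + 68 = 155.1; q' = 879 − 4·87.1 = 530.6.
The subsidy expands output by 530.6 − 367.4 = 163.2 past the efficient level; on those units the gap between marginal cost and willingness to pay runs from 0 up to 68.
DWL = ½ × 68 × 163.2 = 5548.8.

Deadweight loss = 5548.8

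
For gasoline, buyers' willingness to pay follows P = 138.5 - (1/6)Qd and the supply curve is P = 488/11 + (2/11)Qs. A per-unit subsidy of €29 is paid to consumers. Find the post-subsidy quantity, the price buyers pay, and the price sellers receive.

Pre-subsidy: 138.5 - (1/6)Q = 488/11 + (2/11)Q gives Q* = 6213/23 and P* = 2150/23.
With the rebate, buyers effectively pay Pb = Ps − 29, where Ps is the price sellers receive.
On the curves, Pb = 138.5 - (1/6)Q and Ps = 488/11 + (2/11)Q; the wedge Ps − Pb = 29 gives 488/11 + (2/11)Q − (138.5 - (1/6)Q) = 29, so Q' = 8127/23.
Then Pb = 138.5 − (1/6)·(8127/23) = 1831/23 and Ps = 488/11 + (2/11)·(8127/23) = 2498/23.

Q' = 8127/23; buyers pay 1831/23; sellers receive 2498/23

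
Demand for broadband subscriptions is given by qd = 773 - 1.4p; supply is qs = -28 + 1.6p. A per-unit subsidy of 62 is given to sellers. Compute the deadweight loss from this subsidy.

Deadweight loss = 107632/75

Pre-subsidy: 773 - 1.4p = -28 + 1.6p gives p* = 267, q* = 399.2.
With the subsidy, sellers receive ps = pb + 62 for each unit, where pb is the price buyers pay.
Supply in terms of pb becomes qs = -28 + 1.6(pb + 62) = 71.2 + 1.6pb. Setting this equal to demand: 773 - 1.4pb = 71.2 + 1.6pb, so pb = 3509/15.
Sellers receive ps = 3509/15 + 62 = 4439/15; q' = 773 − 1.4·(3509/15) = 33412/75.
The subsidy expands output by 33412/75 − 399.2 = 3472/75 past the efficient level; on those units the gap between marginal cost and willingness to pay runs from 0 up to 62.
DWL = ½ × 62 × 3472/75 = 107632/75.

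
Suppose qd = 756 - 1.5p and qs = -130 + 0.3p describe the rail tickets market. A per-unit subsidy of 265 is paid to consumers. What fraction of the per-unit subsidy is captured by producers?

Producer share = 5/6

Pre-subsidy: 756 - 1.5p = -130 + 0.3p gives p* = 4430/9, q* = 53/3.
With the rebate, buyers effectively pay pb = ps − 265, where ps is the price sellers receive.
Demand in terms of ps becomes qd = 756 − 1.5(ps − 265) = 1153.5 - 1.5ps. Setting this equal to supply: 1153.5 - 1.5ps = -130 + 0.3ps, so ps = 12835/18.
Buyers pay pb = 12835/18 − 265 = 8065/18; q' = -130 + 0.3·(12835/18) = 1007/12.
Buyers' price falls by p* − pb = 4430/9 − 8065/18 = 265/6; sellers' price rises by ps − p* = 12835/18 − 4430/9 = 1325/6.
So producers capture (1325/6)/265 = 5/6 of each unit of subsidy.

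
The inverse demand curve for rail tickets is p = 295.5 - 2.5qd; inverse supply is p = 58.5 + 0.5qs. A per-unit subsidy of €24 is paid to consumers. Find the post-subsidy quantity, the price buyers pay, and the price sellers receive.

Pre-subsidy: 295.5 - 2.5q = 58.5 + 0.5q gives q* = 79 and p* = 98.
With the rebate, buyers effectively pay pb = ps − 24, where ps is the price sellers receive.
On the curves, pb = 295.5 - 2.5q and ps = 58.5 + 0.5q; the wedge ps − pb = 24 gives 58.5 + 0.5q − (295.5 - 2.5q) = 24, so q' = 87.
Then pb = 295.5 − 2.5·87 = 78 and ps = 58.5 + 0.5·87 = 102.

q' = 87; buyers pay €78; sellers receive €102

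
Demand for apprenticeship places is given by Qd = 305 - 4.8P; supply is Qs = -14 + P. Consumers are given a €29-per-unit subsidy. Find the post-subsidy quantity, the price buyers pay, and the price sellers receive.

Q' = 65; buyers pay €50; sellers receive €79

Pre-subsidy: 305 - 4.8P = -14 + P gives P* = 55, Q* = 41.
With the rebate, buyers effectively pay Pb = Ps − 29, where Ps is the price sellers receive.
Demand in terms of Ps becomes Qd = 305 − 4.8(Ps − 29) = 444.2 - 4.8Ps. Setting this equal to supply: 444.2 - 4.8Ps = -14 + Ps, so Ps = 79.
Buyers pay Pb = 79 − 29 = 50; Q' = -14 + 1·79 = 65.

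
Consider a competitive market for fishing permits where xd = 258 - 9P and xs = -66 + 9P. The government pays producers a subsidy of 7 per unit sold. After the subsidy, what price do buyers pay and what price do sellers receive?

Pre-subsidy: 258 - 9P = -66 + 9P gives P* = 18, x* = 96.
With the subsidy, sellers receive Ps = Pb + 7 for each unit, where Pb is the price buyers pay.
Supply in terms of Pb becomes xs = -66 + 9(Pb + 7) = -3 + 9Pb. Setting this equal to demand: 258 - 9Pb = -3 + 9Pb, so Pb = 14.5.
Sellers receive Ps = 14.5 + 7 = 21.5; x' = 258 − 9·14.5 = 127.5.

Buyers pay 14.5; sellers receive 21.5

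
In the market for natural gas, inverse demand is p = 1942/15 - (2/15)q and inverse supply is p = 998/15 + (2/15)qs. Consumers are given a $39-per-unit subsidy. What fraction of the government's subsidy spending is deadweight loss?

DWL / government spending = 585/3058

Pre-subsidy: 1942/15 - (2/15)q = 998/15 + (2/15)q gives q* = 236 and p* = 98.
With the rebate, buyers effectively pay pb = ps − 39, where ps is the price sellers receive.
On the curves, pb = 1942/15 - (2/15)q and ps = 998/15 + (2/15)q; the wedge ps − pb = 39 gives 998/15 + (2/15)q − (1942/15 - (2/15)q) = 39, so q' = 382.25.
Then pb = 1942/15 − (2/15)·382.25 = 78.5 and ps = 998/15 + (2/15)·382.25 = 117.5.
ΔCS = ½(236 + 382.25)(98 − 78.5) = 6027.9375; ΔPS = ½(236 + 382.25)(117.5 − 98) = 6027.9375.
Government spending = 39 × 382.25 = 14907.75.
DWL = ½ × 39 × (382.25 − 236) = 2851.875; fraction = 2851.875 / 14907.75 = 585/3058.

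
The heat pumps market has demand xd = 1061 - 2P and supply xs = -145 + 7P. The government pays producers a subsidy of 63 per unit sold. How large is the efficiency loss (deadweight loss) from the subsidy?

Pre-subsidy: 1061 - 2P = -145 + 7P gives P* = 134, x* = 793.
With the subsidy, sellers receive Ps = Pb + 63 for each unit, where Pb is the price buyers pay.
Supply in terms of Pb becomes xs = -145 + 7(Pb + 63) = 296 + 7Pb. Setting this equal to demand: 1061 - 2Pb = 296 + 7Pb, so Pb = 85.
Sellers receive Ps = 85 + 63 = 148; x' = 1061 − 2·85 = 891.
The subsidy expands output by 891 − 793 = 98 past the efficient level; on those units the gap between marginal cost and willingness to pay runs from 0 up to 63.
DWL = ½ × 63 × 98 = 3087.

Deadweight loss = 3087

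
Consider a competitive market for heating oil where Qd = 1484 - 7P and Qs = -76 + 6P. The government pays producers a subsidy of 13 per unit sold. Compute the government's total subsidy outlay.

Government cost = 8918

Pre-subsidy: 1484 - 7P = -76 + 6P gives P* = 120, Q* = 644.
With the subsidy, sellers receive Ps = Pb + 13 for each unit, where Pb is the price buyers pay.
Supply in terms of Pb becomes Qs = -76 + 6(Pb + 13) = 2 + 6Pb. Setting this equal to demand: 1484 - 7Pb = 2 + 6Pb, so Pb = 114.
Sellers receive Ps = 114 + 13 = 127; Q' = 1484 − 7·114 = 686.
Government outlay = subsidy × quantity = 13 × 686 = 8918.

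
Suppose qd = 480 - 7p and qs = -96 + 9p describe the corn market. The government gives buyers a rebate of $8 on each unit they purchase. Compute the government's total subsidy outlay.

Government cost = $2076

Pre-subsidy: 480 - 7p = -96 + 9p gives p* = 36, q* = 228.
With the rebate, buyers effectively pay pb = ps − 8, where ps is the price sellers receive.
Demand in terms of ps becomes qd = 480 − 7(ps − 8) = 536 - 7ps. Setting this equal to supply: 536 - 7ps = -96 + 9ps, so ps = 39.5.
Buyers pay pb = 39.5 − 8 = 31.5; q' = -96 + 9·39.5 = 259.5.
Government outlay = subsidy × quantity = 8 × 259.5 = 2076.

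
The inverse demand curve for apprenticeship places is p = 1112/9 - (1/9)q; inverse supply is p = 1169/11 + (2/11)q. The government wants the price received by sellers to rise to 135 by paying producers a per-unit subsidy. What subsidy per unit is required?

At a seller price of 135, quantity supplied is -584.5 + 5.5·135 = 158.
Buyers absorb 158 only when they pay pb = 1112/9 − (1/9)·158 = 106.
s = ps − pb = 135 − 106 = 29.

Required subsidy s = 29 per unit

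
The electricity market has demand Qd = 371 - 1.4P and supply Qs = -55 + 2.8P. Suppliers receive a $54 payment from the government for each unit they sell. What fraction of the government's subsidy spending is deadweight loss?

Pre-subsidy: 371 - 1.4P = -55 + 2.8P gives P* = 710/7, Q* = 229.
With the subsidy, sellers receive Ps = Pb + 54 for each unit, where Pb is the price buyers pay.
Supply in terms of Pb becomes Qs = -55 + 2.8(Pb + 54) = 96.2 + 2.8Pb. Setting this equal to demand: 371 - 1.4Pb = 96.2 + 2.8Pb, so Pb = 458/7.
Sellers receive Ps = 458/7 + 54 = 836/7; Q' = 371 − 1.4·(458/7) = 279.4.
ΔCS = ½(229 + 279.4)(710/7 − 458/7) = 9151.2; ΔPS = ½(229 + 279.4)(836/7 − 710/7) = 4575.6.
Government spending = 54 × 279.4 = 15087.6.
DWL = ½ × 54 × (279.4 − 229) = 1360.8; fraction = 1360.8 / 15087.6 = 126/1397.

DWL / government spending = 126/1397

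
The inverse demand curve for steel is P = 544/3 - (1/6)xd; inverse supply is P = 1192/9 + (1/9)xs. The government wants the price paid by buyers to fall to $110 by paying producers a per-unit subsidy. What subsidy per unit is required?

Required subsidy s = $70 per unit

At a buyer price of 110, quantity demanded is 1088 − 6·110 = 428.
Sellers supply 428 only when they receive Ps = 1192/9 + (1/9)·428 = 180.
s = Ps − Pb = 180 − 110 = 70.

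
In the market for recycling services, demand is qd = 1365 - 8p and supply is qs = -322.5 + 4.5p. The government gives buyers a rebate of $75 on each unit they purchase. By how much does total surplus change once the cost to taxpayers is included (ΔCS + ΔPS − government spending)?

Pre-subsidy: 1365 - 8p = -322.5 + 4.5p gives p* = 135, q* = 285.
With the rebate, buyers effectively pay pb = ps − 75, where ps is the price sellers receive.
Demand in terms of ps becomes qd = 1365 − 8(ps − 75) = 1965 - 8ps. Setting this equal to supply: 1965 - 8ps = -322.5 + 4.5ps, so ps = 183.
Buyers pay pb = 183 − 75 = 108; q' = -322.5 + 4.5·183 = 501.
ΔCS = ½(285 + 501)(135 − 108) = 10611; ΔPS = ½(285 + 501)(183 − 135) = 18864.
Government spending = 75 × 501 = 37575.
Net change = 10611 + 18864 − 37575 = -8100. The loss equals the DWL triangle ½·75·216.

Net change in total surplus = -$8100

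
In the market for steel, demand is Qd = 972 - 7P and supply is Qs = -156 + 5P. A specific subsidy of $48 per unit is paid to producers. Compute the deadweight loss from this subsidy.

Deadweight loss = $3360

Pre-subsidy: 972 - 7P = -156 + 5P gives P* = 94, Q* = 314.
With the subsidy, sellers receive Ps = Pb + 48 for each unit, where Pb is the price buyers pay.
Supply in terms of Pb becomes Qs = -156 + 5(Pb + 48) = 84 + 5Pb. Setting this equal to demand: 972 - 7Pb = 84 + 5Pb, so Pb = 74.
Sellers receive Ps = 74 + 48 = 122; Q' = 972 − 7·74 = 454.
The subsidy expands output by 454 − 314 = 140 past the efficient level; on those units the gap between marginal cost and willingness to pay runs from 0 up to 48.
DWL = ½ × 48 × 140 = 3360.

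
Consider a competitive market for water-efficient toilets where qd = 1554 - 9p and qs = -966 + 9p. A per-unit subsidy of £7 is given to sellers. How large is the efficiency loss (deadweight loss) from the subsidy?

Pre-subsidy: 1554 - 9p = -966 + 9p gives p* = 140, q* = 294.
With the subsidy, sellers receive ps = pb + 7 for each unit, where pb is the price buyers pay.
Supply in terms of pb becomes qs = -966 + 9(pb + 7) = -903 + 9pb. Setting this equal to demand: 1554 - 9pb = -903 + 9pb, so pb = 136.5.
Sellers receive ps = 136.5 + 7 = 143.5; q' = 1554 − 9·136.5 = 325.5.
The subsidy expands output by 325.5 − 294 = 31.5 past the efficient level; on those units the gap between marginal cost and willingness to pay runs from 0 up to 7.
DWL = ½ × 7 × 31.5 = 110.25.

Deadweight loss = £110.25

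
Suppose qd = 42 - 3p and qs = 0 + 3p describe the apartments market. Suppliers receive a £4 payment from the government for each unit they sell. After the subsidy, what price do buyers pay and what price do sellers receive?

Buyers pay £5; sellers receive £9

Pre-subsidy: 42 - 3p = 0 + 3p gives p* = 7, q* = 21.
With the subsidy, sellers receive ps = pb + 4 for each unit, where pb is the price buyers pay.
Supply in terms of pb becomes qs = 0 + 3(pb + 4) = 12 + 3pb. Setting this equal to demand: 42 - 3pb = 12 + 3pb, so pb = 5.
Sellers receive ps = 5 + 4 = 9; q' = 42 − 3·5 = 27.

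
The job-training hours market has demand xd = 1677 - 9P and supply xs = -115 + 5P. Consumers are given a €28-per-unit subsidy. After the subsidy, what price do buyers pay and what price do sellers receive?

Pre-subsidy: 1677 - 9P = -115 + 5P gives P* = 128, x* = 525.
With the rebate, buyers effectively pay Pb = Ps − 28, where Ps is the price sellers receive.
Demand in terms of Ps becomes xd = 1677 − 9(Ps − 28) = 1929 - 9Ps. Setting this equal to supply: 1929 - 9Ps = -115 + 5Ps, so Ps = 146.
Buyers pay Pb = 146 − 28 = 118; x' = -115 + 5·146 = 615.

Buyers pay €118; sellers receive €146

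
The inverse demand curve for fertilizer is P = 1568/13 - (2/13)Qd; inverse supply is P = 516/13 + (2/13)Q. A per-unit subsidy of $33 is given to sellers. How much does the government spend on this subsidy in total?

Pre-subsidy: 1568/13 - (2/13)Q = 516/13 + (2/13)Q gives Q* = 263 and P* = 1042/13.
With the subsidy, sellers receive Ps = Pb + 33 for each unit, where Pb is the price buyers pay.
On the curves, Pb = 1568/13 - (2/13)Q and Ps = 516/13 + (2/13)Q; the wedge Ps − Pb = 33 gives 516/13 + (2/13)Q − (1568/13 - (2/13)Q) = 33, so Q' = 370.25.
Then Pb = 1568/13 − (2/13)·370.25 = 1655/26 and Ps = 516/13 + (2/13)·370.25 = 2513/26.
Government outlay = subsidy × quantity = 33 × 370.25 = 12218.25.

Government cost = $12218.25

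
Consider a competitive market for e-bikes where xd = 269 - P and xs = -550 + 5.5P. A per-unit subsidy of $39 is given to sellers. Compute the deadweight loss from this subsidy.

Pre-subsidy: 269 - P = -550 + 5.5P gives P* = 126, x* = 143.
With the subsidy, sellers receive Ps = Pb + 39 for each unit, where Pb is the price buyers pay.
Supply in terms of Pb becomes xs = -550 + 5.5(Pb + 39) = -335.5 + 5.5Pb. Setting this equal to demand: 269 - Pb = -335.5 + 5.5Pb, so Pb = 93.
Sellers receive Ps = 93 + 39 = 132; x' = 269 − 1·93 = 176.
The subsidy expands output by 176 − 143 = 33 past the efficient level; on those units the gap between marginal cost and willingness to pay runs from 0 up to 39.
DWL = ½ × 39 × 33 = 643.5.

Deadweight loss = $643.5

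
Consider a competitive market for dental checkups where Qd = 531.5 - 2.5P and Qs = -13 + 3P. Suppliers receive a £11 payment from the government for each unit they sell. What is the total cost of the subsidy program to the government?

Government cost = £3289

Pre-subsidy: 531.5 - 2.5P = -13 + 3P gives P* = 99, Q* = 284.
With the subsidy, sellers receive Ps = Pb + 11 for each unit, where Pb is the price buyers pay.
Supply in terms of Pb becomes Qs = -13 + 3(Pb + 11) = 20 + 3Pb. Setting this equal to demand: 531.5 - 2.5Pb = 20 + 3Pb, so Pb = 93.
Sellers receive Ps = 93 + 11 = 104; Q' = 531.5 − 2.5·93 = 299.
Government outlay = subsidy × quantity = 11 × 299 = 3289.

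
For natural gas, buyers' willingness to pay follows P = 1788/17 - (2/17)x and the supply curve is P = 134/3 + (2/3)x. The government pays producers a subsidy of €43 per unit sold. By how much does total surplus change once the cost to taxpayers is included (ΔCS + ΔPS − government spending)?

Net change in total surplus = -€1178.7375

Pre-subsidy: 1788/17 - (2/17)x = 134/3 + (2/3)x gives x* = 77.15 and P* = 96.1.
With the subsidy, sellers receive Ps = Pb + 43 for each unit, where Pb is the price buyers pay.
On the curves, Pb = 1788/17 - (2/17)x and Ps = 134/3 + (2/3)x; the wedge Ps − Pb = 43 gives 134/3 + (2/3)x − (1788/17 - (2/17)x) = 43, so x' = 131.975.
Then Pb = 1788/17 − (2/17)·131.975 = 89.65 and Ps = 134/3 + (2/3)·131.975 = 132.65.
ΔCS = ½(77.15 + 131.975)(96.1 − 89.65) = 674.428125; ΔPS = ½(77.15 + 131.975)(132.65 − 96.1) = 3821.759375.
Government spending = 43 × 131.975 = 5674.925.
Net change = 674.428125 + 3821.759375 − 5674.925 = -1178.7375. The loss equals the DWL triangle ½·43·54.825.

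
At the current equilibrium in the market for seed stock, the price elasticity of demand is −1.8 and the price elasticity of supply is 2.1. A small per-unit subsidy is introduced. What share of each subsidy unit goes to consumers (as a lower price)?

Consumer share = 7/13

For a small subsidy around the equilibrium, the benefit split depends on the relative slopes, which at a point are proportional to the elasticities.
Buyer share = εs/(εs + |εd|) = 2.1/(2.1 + 1.8) = 7/13; seller share = |εd|/(εs + |εd|) = 6/13.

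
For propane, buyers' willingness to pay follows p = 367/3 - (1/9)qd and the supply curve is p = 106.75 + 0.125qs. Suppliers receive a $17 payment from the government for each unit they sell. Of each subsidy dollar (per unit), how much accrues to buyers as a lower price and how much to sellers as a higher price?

Buyers gain $8 per unit; sellers gain $9 per unit

Pre-subsidy: 367/3 - (1/9)q = 106.75 + 0.125q gives q* = 66 and p* = 115.
With the subsidy, sellers receive ps = pb + 17 for each unit, where pb is the price buyers pay.
On the curves, pb = 367/3 - (1/9)q and ps = 106.75 + 0.125q; the wedge ps − pb = 17 gives 106.75 + 0.125q − (367/3 - (1/9)q) = 17, so q' = 138.
Then pb = 367/3 − (1/9)·138 = 107 and ps = 106.75 + 0.125·138 = 124.
Buyers' price falls by p* − pb = 115 − 107 = 8; sellers' price rises by ps − p* = 124 − 115 = 9.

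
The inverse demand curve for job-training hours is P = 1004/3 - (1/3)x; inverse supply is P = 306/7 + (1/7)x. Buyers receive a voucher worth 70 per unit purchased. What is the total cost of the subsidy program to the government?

Government cost = 53060

Pre-subsidy: 1004/3 - (1/3)x = 306/7 + (1/7)x gives x* = 611 and P* = 131.
With the rebate, buyers effectively pay Pb = Ps − 70, where Ps is the price sellers receive.
On the curves, Pb = 1004/3 - (1/3)x and Ps = 306/7 + (1/7)x; the wedge Ps − Pb = 70 gives 306/7 + (1/7)x − (1004/3 - (1/3)x) = 70, so x' = 758.
Then Pb = 1004/3 − (1/3)·758 = 82 and Ps = 306/7 + (1/7)·758 = 152.
Government outlay = subsidy × quantity = 70 × 758 = 53060.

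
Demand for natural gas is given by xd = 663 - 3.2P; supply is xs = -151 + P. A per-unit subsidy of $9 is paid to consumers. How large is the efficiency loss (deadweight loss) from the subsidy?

Deadweight loss = 216/7

Pre-subsidy: 663 - 3.2P = -151 + P gives P* = 4070/21, x* = 899/21.
With the rebate, buyers effectively pay Pb = Ps − 9, where Ps is the price sellers receive.
Demand in terms of Ps becomes xd = 663 − 3.2(Ps − 9) = 691.8 - 3.2Ps. Setting this equal to supply: 691.8 - 3.2Ps = -151 + Ps, so Ps = 602/3.
Buyers pay Pb = 602/3 − 9 = 575/3; x' = -151 + 1·(602/3) = 149/3.
The subsidy expands output by 149/3 − 899/21 = 48/7 past the efficient level; on those units the gap between marginal cost and willingness to pay runs from 0 up to 9.
DWL = ½ × 9 × 48/7 = 216/7.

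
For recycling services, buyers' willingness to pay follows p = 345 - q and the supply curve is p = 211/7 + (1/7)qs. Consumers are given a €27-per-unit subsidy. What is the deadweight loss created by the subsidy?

Pre-subsidy: 345 - q = 211/7 + (1/7)q gives q* = 275.5 and p* = 69.5.
With the rebate, buyers effectively pay pb = ps − 27, where ps is the price sellers receive.
On the curves, pb = 345 - q and ps = 211/7 + (1/7)q; the wedge ps − pb = 27 gives 211/7 + (1/7)q − (345 - q) = 27, so q' = 299.125.
Then pb = 345 − 1·299.125 = 45.875 and ps = 211/7 + (1/7)·299.125 = 72.875.
The subsidy expands output by 299.125 − 275.5 = 23.625 past the efficient level; on those units the gap between marginal cost and willingness to pay runs from 0 up to 27.
DWL = ½ × 27 × 23.625 = 318.9375.

Deadweight loss = €318.9375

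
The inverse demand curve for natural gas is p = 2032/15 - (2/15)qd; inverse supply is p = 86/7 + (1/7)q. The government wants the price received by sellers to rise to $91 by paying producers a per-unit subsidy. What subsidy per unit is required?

Required subsidy s = $29 per unit

At a seller price of 91, quantity supplied is -86 + 7·91 = 551.
Buyers absorb 551 only when they pay pb = 2032/15 − (2/15)·551 = 62.
s = ps − pb = 91 − 62 = 29.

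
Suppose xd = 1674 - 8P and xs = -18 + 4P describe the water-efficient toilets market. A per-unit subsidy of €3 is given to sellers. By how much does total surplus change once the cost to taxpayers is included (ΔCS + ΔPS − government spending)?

Pre-subsidy: 1674 - 8P = -18 + 4P gives P* = 141, x* = 546.
With the subsidy, sellers receive Ps = Pb + 3 for each unit, where Pb is the price buyers pay.
Supply in terms of Pb becomes xs = -18 + 4(Pb + 3) = -6 + 4Pb. Setting this equal to demand: 1674 - 8Pb = -6 + 4Pb, so Pb = 140.
Sellers receive Ps = 140 + 3 = 143; x' = 1674 − 8·140 = 554.
ΔCS = ½(546 + 554)(141 − 140) = 550; ΔPS = ½(546 + 554)(143 − 141) = 1100.
Government spending = 3 × 554 = 1662.
Net change = 550 + 1100 − 1662 = -12. The loss equals the DWL triangle ½·3·8.

Net change in total surplus = -€12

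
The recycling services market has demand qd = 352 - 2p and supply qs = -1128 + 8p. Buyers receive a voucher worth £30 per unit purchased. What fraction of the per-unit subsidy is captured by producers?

Pre-subsidy: 352 - 2p = -1128 + 8p gives p* = 148, q* = 56.
With the rebate, buyers effectively pay pb = ps − 30, where ps is the price sellers receive.
Demand in terms of ps becomes qd = 352 − 2(ps − 30) = 412 - 2ps. Setting this equal to supply: 412 - 2ps = -1128 + 8ps, so ps = 154.
Buyers pay pb = 154 − 30 = 124; q' = -1128 + 8·154 = 104.
Buyers' price falls by p* − pb = 148 − 124 = 24; sellers' price rises by ps − p* = 154 − 148 = 6.
So producers capture 6/30 = 0.2 of each unit of subsidy.

Producer share = 0.2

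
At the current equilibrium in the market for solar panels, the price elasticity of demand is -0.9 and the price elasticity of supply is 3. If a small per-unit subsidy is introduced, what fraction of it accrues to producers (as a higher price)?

For a small subsidy around the equilibrium, the benefit split depends on the relative slopes, which at a point are proportional to the elasticities.
Buyer share = εs/(εs + |εd|) = 3/(3 + 0.9) = 10/13; seller share = |εd|/(εs + |εd|) = 3/13.
So producers capture 3/13 of the subsidy.

Producer share = 3/13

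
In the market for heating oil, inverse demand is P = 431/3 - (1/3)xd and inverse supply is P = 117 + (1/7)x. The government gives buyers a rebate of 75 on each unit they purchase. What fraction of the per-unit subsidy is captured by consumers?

Pre-subsidy: 431/3 - (1/3)x = 117 + (1/7)x gives x* = 56 and P* = 125.
With the rebate, buyers effectively pay Pb = Ps − 75, where Ps is the price sellers receive.
On the curves, Pb = 431/3 - (1/3)x and Ps = 117 + (1/7)x; the wedge Ps − Pb = 75 gives 117 + (1/7)x − (431/3 - (1/3)x) = 75, so x' = 213.5.
Then Pb = 431/3 − (1/3)·213.5 = 72.5 and Ps = 117 + (1/7)·213.5 = 147.5.
Buyers' price falls by P* − Pb = 125 − 72.5 = 52.5; sellers' price rises by Ps − P* = 147.5 − 125 = 22.5.
So consumers capture 52.5/75 = 0.7 of each unit of subsidy.

Consumer share = 0.7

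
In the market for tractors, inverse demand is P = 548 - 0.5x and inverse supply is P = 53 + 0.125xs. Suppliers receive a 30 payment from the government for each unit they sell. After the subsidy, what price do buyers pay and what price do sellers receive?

Pre-subsidy: 548 - 0.5x = 53 + 0.125x gives x* = 792 and P* = 152.
With the subsidy, sellers receive Ps = Pb + 30 for each unit, where Pb is the price buyers pay.
On the curves, Pb = 548 - 0.5x and Ps = 53 + 0.125x; the wedge Ps − Pb = 30 gives 53 + 0.125x − (548 - 0.5x) = 30, so x' = 840.
Then Pb = 548 − 0.5·840 = 128 and Ps = 53 + 0.125·840 = 158.

Buyers pay 128; sellers receive 158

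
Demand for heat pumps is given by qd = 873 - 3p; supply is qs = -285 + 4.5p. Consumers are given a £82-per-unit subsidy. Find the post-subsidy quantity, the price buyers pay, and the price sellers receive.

Pre-subsidy: 873 - 3p = -285 + 4.5p gives p* = 154.4, q* = 409.8.
With the rebate, buyers effectively pay pb = ps − 82, where ps is the price sellers receive.
Demand in terms of ps becomes qd = 873 − 3(ps − 82) = 1119 - 3ps. Setting this equal to supply: 1119 - 3ps = -285 + 4.5ps, so ps = 187.2.
Buyers pay pb = 187.2 − 82 = 105.2; q' = -285 + 4.5·187.2 = 557.4.

q' = 557.4; buyers pay £105.2; sellers receive £187.2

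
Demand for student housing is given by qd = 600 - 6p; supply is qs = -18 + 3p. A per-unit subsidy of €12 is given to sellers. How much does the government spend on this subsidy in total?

Government cost = €2544

Pre-subsidy: 600 - 6p = -18 + 3p gives p* = 206/3, q* = 188.
With the subsidy, sellers receive ps = pb + 12 for each unit, where pb is the price buyers pay.
Supply in terms of pb becomes qs = -18 + 3(pb + 12) = 18 + 3pb. Setting this equal to demand: 600 - 6pb = 18 + 3pb, so pb = 194/3.
Sellers receive ps = 194/3 + 12 = 230/3; q' = 600 − 6·(194/3) = 212.
Government outlay = subsidy × quantity = 12 × 212 = 2544.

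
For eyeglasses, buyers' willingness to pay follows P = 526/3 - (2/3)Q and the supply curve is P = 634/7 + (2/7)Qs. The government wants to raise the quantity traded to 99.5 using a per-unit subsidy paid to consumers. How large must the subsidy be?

At Q = 99.5, from the demand curve buyers pay Pb = 526/3 − (2/3)·99.5 = 109; from the supply curve sellers need Ps = 634/7 + (2/7)·99.5 = 119.
The subsidy must fill the gap: s = Ps − Pb = 119 − 109 = 10.

Required subsidy s = 10 per unit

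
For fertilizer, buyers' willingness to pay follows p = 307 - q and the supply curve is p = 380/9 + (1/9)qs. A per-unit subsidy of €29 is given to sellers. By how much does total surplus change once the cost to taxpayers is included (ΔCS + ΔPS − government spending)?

Pre-subsidy: 307 - q = 380/9 + (1/9)q gives q* = 238.3 and p* = 68.7.
With the subsidy, sellers receive ps = pb + 29 for each unit, where pb is the price buyers pay.
On the curves, pb = 307 - q and ps = 380/9 + (1/9)q; the wedge ps − pb = 29 gives 380/9 + (1/9)q − (307 - q) = 29, so q' = 264.4.
Then pb = 307 − 1·264.4 = 42.6 and ps = 380/9 + (1/9)·264.4 = 71.6.
ΔCS = ½(238.3 + 264.4)(68.7 − 42.6) = 6560.235; ΔPS = ½(238.3 + 264.4)(71.6 − 68.7) = 728.915.
Government spending = 29 × 264.4 = 7667.6.
Net change = 6560.235 + 728.915 − 7667.6 = -378.45. The loss equals the DWL triangle ½·29·26.1.

Net change in total surplus = -€378.45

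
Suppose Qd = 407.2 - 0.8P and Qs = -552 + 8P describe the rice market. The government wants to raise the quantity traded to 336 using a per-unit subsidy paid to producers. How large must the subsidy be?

At Q = 336, invert demand for the buyer price: Pb = (407.2 − 336)/0.8 = 89; invert supply for the seller price: Ps = (336 − (-552))/8 = 111.
The subsidy must fill the gap: s = Ps − Pb = 111 − 89 = 22.

Required subsidy s = 22 per unit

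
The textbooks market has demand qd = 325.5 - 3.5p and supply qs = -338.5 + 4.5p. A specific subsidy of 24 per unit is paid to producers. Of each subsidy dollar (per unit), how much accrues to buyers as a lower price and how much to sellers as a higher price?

Buyers gain 13.5 per unit; sellers gain 10.5 per unit

Pre-subsidy: 325.5 - 3.5p = -338.5 + 4.5p gives p* = 83, q* = 35.
With the subsidy, sellers receive ps = pb + 24 for each unit, where pb is the price buyers pay.
Supply in terms of pb becomes qs = -338.5 + 4.5(pb + 24) = -230.5 + 4.5pb. Setting this equal to demand: 325.5 - 3.5pb = -230.5 + 4.5pb, so pb = 69.5.
Sellers receive ps = 69.5 + 24 = 93.5; q' = 325.5 − 3.5·69.5 = 82.25.
Buyers' price falls by p* − pb = 83 − 69.5 = 13.5; sellers' price rises by ps − p* = 93.5 − 83 = 10.5.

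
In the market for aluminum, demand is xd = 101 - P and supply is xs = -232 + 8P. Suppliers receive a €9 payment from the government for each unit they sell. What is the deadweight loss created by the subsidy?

Deadweight loss = €36

Pre-subsidy: 101 - P = -232 + 8P gives P* = 37, x* = 64.
With the subsidy, sellers receive Ps = Pb + 9 for each unit, where Pb is the price buyers pay.
Supply in terms of Pb becomes xs = -232 + 8(Pb + 9) = -160 + 8Pb. Setting this equal to demand: 101 - Pb = -160 + 8Pb, so Pb = 29.
Sellers receive Ps = 29 + 9 = 38; x' = 101 − 1·29 = 72.
The subsidy expands output by 72 − 64 = 8 past the efficient level; on those units the gap between marginal cost and willingness to pay runs from 0 up to 9.
DWL = ½ × 9 × 8 = 36.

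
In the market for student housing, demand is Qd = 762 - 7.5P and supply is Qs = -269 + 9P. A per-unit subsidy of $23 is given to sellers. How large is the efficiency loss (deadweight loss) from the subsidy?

Pre-subsidy: 762 - 7.5P = -269 + 9P gives P* = 2062/33, Q* = 3227/11.
With the subsidy, sellers receive Ps = Pb + 23 for each unit, where Pb is the price buyers pay.
Supply in terms of Pb becomes Qs = -269 + 9(Pb + 23) = -62 + 9Pb. Setting this equal to demand: 762 - 7.5Pb = -62 + 9Pb, so Pb = 1648/33.
Sellers receive Ps = 1648/33 + 23 = 2407/33; Q' = 762 − 7.5·(1648/33) = 4262/11.
The subsidy expands output by 4262/11 − 3227/11 = 1035/11 past the efficient level; on those units the gap between marginal cost and willingness to pay runs from 0 up to 23.
DWL = ½ × 23 × 1035/11 = 23805/22.

Deadweight loss = 23805/22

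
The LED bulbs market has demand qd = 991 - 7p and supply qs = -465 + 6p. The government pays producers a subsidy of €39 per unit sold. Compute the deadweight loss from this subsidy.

Deadweight loss = €2457

Pre-subsidy: 991 - 7p = -465 + 6p gives p* = 112, q* = 207.
With the subsidy, sellers receive ps = pb + 39 for each unit, where pb is the price buyers pay.
Supply in terms of pb becomes qs = -465 + 6(pb + 39) = -231 + 6pb. Setting this equal to demand: 991 - 7pb = -231 + 6pb, so pb = 94.
Sellers receive ps = 94 + 39 = 133; q' = 991 − 7·94 = 333.
The subsidy expands output by 333 − 207 = 126 past the efficient level; on those units the gap between marginal cost and willingness to pay runs from 0 up to 39.
DWL = ½ × 39 × 126 = 2457.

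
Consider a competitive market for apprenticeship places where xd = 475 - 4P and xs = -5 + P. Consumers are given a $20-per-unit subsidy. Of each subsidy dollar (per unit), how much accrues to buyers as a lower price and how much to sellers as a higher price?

Buyers gain $4 per unit; sellers gain $16 per unit

Pre-subsidy: 475 - 4P = -5 + P gives P* = 96, x* = 91.
With the rebate, buyers effectively pay Pb = Ps − 20, where Ps is the price sellers receive.
Demand in terms of Ps becomes xd = 475 − 4(Ps − 20) = 555 - 4Ps. Setting this equal to supply: 555 - 4Ps = -5 + Ps, so Ps = 112.
Buyers pay Pb = 112 − 20 = 92; x' = -5 + 1·112 = 107.
Buyers' price falls by P* − Pb = 96 − 92 = 4; sellers' price rises by Ps − P* = 112 − 96 = 16.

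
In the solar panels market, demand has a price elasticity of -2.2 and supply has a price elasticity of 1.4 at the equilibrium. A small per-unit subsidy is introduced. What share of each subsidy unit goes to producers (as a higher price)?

Producer share = 11/18

For a small subsidy around the equilibrium, the benefit split depends on the relative slopes, which at a point are proportional to the elasticities.
Buyer share = εs/(εs + |εd|) = 1.4/(1.4 + 2.2) = 7/18; seller share = |εd|/(εs + |εd|) = 11/18.
So producers capture 11/18 of the subsidy.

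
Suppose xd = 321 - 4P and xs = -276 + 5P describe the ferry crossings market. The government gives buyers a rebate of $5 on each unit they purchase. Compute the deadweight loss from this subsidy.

Deadweight loss = 250/9

Pre-subsidy: 321 - 4P = -276 + 5P gives P* = 199/3, x* = 167/3.
With the rebate, buyers effectively pay Pb = Ps − 5, where Ps is the price sellers receive.
Demand in terms of Ps becomes xd = 321 − 4(Ps − 5) = 341 - 4Ps. Setting this equal to supply: 341 - 4Ps = -276 + 5Ps, so Ps = 617/9.
Buyers pay Pb = 617/9 − 5 = 572/9; x' = -276 + 5·(617/9) = 601/9.
The subsidy expands output by 601/9 − 167/3 = 100/9 past the efficient level; on those units the gap between marginal cost and willingness to pay runs from 0 up to 5.
DWL = ½ × 5 × 100/9 = 250/9.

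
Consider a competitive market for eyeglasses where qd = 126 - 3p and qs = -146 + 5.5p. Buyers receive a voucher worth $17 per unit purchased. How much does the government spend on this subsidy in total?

Government cost = $1071

Pre-subsidy: 126 - 3p = -146 + 5.5p gives p* = 32, q* = 30.
With the rebate, buyers effectively pay pb = ps − 17, where ps is the price sellers receive.
Demand in terms of ps becomes qd = 126 − 3(ps − 17) = 177 - 3ps. Setting this equal to supply: 177 - 3ps = -146 + 5.5ps, so ps = 38.
Buyers pay pb = 38 − 17 = 21; q' = -146 + 5.5·38 = 63.
Government outlay = subsidy × quantity = 17 × 63 = 1071.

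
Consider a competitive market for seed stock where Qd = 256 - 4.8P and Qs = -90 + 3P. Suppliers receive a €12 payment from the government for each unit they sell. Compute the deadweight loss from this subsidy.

Pre-subsidy: 256 - 4.8P = -90 + 3P gives P* = 1730/39, Q* = 560/13.
With the subsidy, sellers receive Ps = Pb + 12 for each unit, where Pb is the price buyers pay.
Supply in terms of Pb becomes Qs = -90 + 3(Pb + 12) = -54 + 3Pb. Setting this equal to demand: 256 - 4.8Pb = -54 + 3Pb, so Pb = 1550/39.
Sellers receive Ps = 1550/39 + 12 = 2018/39; Q' = 256 − 4.8·(1550/39) = 848/13.
The subsidy expands output by 848/13 − 560/13 = 288/13 past the efficient level; on those units the gap between marginal cost and willingness to pay runs from 0 up to 12.
DWL = ½ × 12 × 288/13 = 1728/13.

Deadweight loss = 1728/13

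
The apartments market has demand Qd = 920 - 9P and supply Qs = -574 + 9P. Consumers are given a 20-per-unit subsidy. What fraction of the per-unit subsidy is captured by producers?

Producer share = 0.5

Pre-subsidy: 920 - 9P = -574 + 9P gives P* = 83, Q* = 173.
With the rebate, buyers effectively pay Pb = Ps − 20, where Ps is the price sellers receive.
Demand in terms of Ps becomes Qd = 920 − 9(Ps − 20) = 1100 - 9Ps. Setting this equal to supply: 1100 - 9Ps = -574 + 9Ps, so Ps = 93.
Buyers pay Pb = 93 − 20 = 73; Q' = -574 + 9·93 = 263.
Buyers' price falls by P* − Pb = 83 − 73 = 10; sellers' price rises by Ps − P* = 93 − 83 = 10.
So producers capture 10/20 = 0.5 of each unit of subsidy.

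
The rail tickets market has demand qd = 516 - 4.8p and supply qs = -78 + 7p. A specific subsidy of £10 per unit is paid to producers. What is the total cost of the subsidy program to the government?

Government cost = 178680/59

Pre-subsidy: 516 - 4.8p = -78 + 7p gives p* = 2970/59, q* = 16188/59.
With the subsidy, sellers receive ps = pb + 10 for each unit, where pb is the price buyers pay.
Supply in terms of pb becomes qs = -78 + 7(pb + 10) = -8 + 7pb. Setting this equal to demand: 516 - 4.8pb = -8 + 7pb, so pb = 2620/59.
Sellers receive ps = 2620/59 + 10 = 3210/59; q' = 516 − 4.8·(2620/59) = 17868/59.
Government outlay = subsidy × quantity = 10 × 17868/59 = 178680/59.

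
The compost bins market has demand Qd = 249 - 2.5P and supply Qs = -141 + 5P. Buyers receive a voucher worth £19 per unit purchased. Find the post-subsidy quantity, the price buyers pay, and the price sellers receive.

Q' = 452/3; buyers pay 118/3; sellers receive 175/3

Pre-subsidy: 249 - 2.5P = -141 + 5P gives P* = 52, Q* = 119.
With the rebate, buyers effectively pay Pb = Ps − 19, where Ps is the price sellers receive.
Demand in terms of Ps becomes Qd = 249 − 2.5(Ps − 19) = 296.5 - 2.5Ps. Setting this equal to supply: 296.5 - 2.5Ps = -141 + 5Ps, so Ps = 175/3.
Buyers pay Pb = 175/3 − 19 = 118/3; Q' = -141 + 5·(175/3) = 452/3.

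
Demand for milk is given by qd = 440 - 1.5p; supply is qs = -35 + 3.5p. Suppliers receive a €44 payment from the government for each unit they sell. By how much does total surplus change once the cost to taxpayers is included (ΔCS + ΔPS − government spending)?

Net change in total surplus = -€1016.4

Pre-subsidy: 440 - 1.5p = -35 + 3.5p gives p* = 95, q* = 297.5.
With the subsidy, sellers receive ps = pb + 44 for each unit, where pb is the price buyers pay.
Supply in terms of pb becomes qs = -35 + 3.5(pb + 44) = 119 + 3.5pb. Setting this equal to demand: 440 - 1.5pb = 119 + 3.5pb, so pb = 64.2.
Sellers receive ps = 64.2 + 44 = 108.2; q' = 440 − 1.5·64.2 = 343.7.
ΔCS = ½(297.5 + 343.7)(95 − 64.2) = 9874.48; ΔPS = ½(297.5 + 343.7)(108.2 − 95) = 4231.92.
Government spending = 44 × 343.7 = 15122.8.
Net change = 9874.48 + 4231.92 − 15122.8 = -1016.4. The loss equals the DWL triangle ½·44·46.2.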